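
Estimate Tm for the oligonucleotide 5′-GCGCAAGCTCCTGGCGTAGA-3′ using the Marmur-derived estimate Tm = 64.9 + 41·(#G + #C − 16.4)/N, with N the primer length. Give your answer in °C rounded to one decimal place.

57.9°C

Base counts: A=4, T=3, G=7, C=6; G+C = 13, N = 20.
Tm = 64.9 + 41·(13 − 16.4)/20 = 64.9 + -139.40/20 = 57.9°C.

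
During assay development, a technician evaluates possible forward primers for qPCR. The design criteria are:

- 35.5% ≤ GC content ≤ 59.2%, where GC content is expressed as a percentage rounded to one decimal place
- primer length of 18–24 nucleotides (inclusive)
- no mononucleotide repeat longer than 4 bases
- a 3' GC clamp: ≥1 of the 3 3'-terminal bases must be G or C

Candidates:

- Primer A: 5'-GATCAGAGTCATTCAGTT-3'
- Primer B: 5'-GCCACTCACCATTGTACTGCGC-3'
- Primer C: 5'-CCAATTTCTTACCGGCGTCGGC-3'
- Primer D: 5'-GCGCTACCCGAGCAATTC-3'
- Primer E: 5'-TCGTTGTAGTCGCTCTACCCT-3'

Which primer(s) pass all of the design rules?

Primer A, Primer B, Primer C and Primer E.

Primer A (18 nt, A=5 T=6 G=4 C=3): GC 7/18 = 38.9% ✓; length 18 ✓; longest run = 2 ✓; 3' end GTT has 1 G/C ✓ — passes.
Primer B (22 nt, A=4 T=5 G=4 C=9): GC 13/22 = 59.1% ✓; length 22 ✓; longest run = 2 ✓; 3' end CGC has 3 G/C ✓ — passes.
Primer C (22 nt, A=3 T=6 G=5 C=8): GC 13/22 = 59.1% ✓; length 22 ✓; longest run = 3 ✓; 3' end GGC has 3 G/C ✓ — passes.
Primer D (18 nt, A=4 T=3 G=4 C=7): GC 11/18 = 61.1%, outside 35.5–59.2% ✗; length 18 ✓; longest run = 3 ✓; 3' end TTC has 1 G/C ✓ — fails.
Primer E (21 nt, A=2 T=8 G=4 C=7): GC 11/21 = 52.4% ✓; length 21 ✓; longest run = 3 ✓; 3' end CCT has 2 G/C ✓ — passes.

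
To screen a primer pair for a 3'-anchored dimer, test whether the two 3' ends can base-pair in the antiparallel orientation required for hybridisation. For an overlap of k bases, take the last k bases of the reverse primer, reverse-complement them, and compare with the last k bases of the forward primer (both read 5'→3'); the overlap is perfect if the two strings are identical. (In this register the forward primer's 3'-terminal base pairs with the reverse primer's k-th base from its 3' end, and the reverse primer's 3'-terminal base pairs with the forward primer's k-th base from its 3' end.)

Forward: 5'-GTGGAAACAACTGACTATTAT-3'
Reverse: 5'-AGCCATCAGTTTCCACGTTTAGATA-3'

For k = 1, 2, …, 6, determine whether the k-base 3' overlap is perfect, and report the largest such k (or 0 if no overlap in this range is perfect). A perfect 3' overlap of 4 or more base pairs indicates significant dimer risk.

Last 6 bases (5'→3') — forward …TATTAT, reverse …TAGATA.
Reverse complement of the reverse primer's last 6 bases: TATCTA; its first k bases are the reverse complement of the reverse primer's last k bases, so a perfect k-base overlap needs the forward primer's last k bases to equal them.
Comparing (forward last k vs required): k=1: T vs T ✓; k=2: AT vs TA ✗; k=3: TAT vs TAT ✓; k=4: TTAT vs TATC ✗; k=5: ATTAT vs TATCT ✗; k=6: TATTAT vs TATCTA ✗.
Perfect overlaps at k = 1, 3; the largest is 3.

Longest perfect overlap: 3 complementary base pairs; below the dimer-risk threshold (threshold 4).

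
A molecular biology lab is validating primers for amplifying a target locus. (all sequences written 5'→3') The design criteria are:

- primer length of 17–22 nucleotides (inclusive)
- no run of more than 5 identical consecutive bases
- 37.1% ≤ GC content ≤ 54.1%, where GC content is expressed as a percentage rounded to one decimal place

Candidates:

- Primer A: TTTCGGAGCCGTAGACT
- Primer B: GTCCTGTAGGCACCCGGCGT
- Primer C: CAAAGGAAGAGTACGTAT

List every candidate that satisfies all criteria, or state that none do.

Primer A and Primer C.

Primer A (17 nt, A=3 T=5 G=5 C=4): length 17 ✓; longest run = 3 ✓; GC 9/17 = 52.9% ✓ — passes.
Primer B (20 nt, A=2 T=4 G=7 C=7): length 20 ✓; longest run = 3 ✓; GC 14/20 = 70.0%, outside 37.1–54.1% ✗ — fails.
Primer C (18 nt, A=8 T=3 G=5 C=2): length 18 ✓; longest run = 3 ✓; GC 7/18 = 38.9% ✓ — passes.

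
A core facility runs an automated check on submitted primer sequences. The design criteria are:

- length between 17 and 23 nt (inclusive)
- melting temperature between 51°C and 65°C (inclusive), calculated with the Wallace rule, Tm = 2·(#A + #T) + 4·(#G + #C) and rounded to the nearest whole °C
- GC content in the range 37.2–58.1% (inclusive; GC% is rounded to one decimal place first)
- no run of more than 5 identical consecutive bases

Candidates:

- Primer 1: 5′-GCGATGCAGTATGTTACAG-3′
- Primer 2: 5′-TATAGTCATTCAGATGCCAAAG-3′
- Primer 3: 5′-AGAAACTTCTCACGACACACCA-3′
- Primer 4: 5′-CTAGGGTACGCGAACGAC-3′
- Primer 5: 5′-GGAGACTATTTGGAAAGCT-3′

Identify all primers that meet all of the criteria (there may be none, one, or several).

Primer 1 (19 nt, A=5 T=5 G=6 C=3): length 19 ✓; Tm = 2·10 + 4·9 = 56°C ✓; GC 9/19 = 47.4% ✓; longest run = 2 ✓ — passes.
Primer 2 (22 nt, A=8 T=6 G=4 C=4): length 22 ✓; Tm = 2·14 + 4·8 = 60°C ✓; GC 8/22 = 36.4%, outside 37.2–58.1% ✗; longest run = 3 ✓ — fails.
Primer 3 (22 nt, A=9 T=3 G=2 C=8): length 22 ✓; Tm = 2·12 + 4·10 = 64°C ✓; GC 10/22 = 45.5% ✓; longest run = 3 ✓ — passes.
Primer 4 (18 nt, A=5 T=2 G=6 C=5): length 18 ✓; Tm = 2·7 + 4·11 = 58°C ✓; GC 11/18 = 61.1%, outside 37.2–58.1% ✗; longest run = 3 ✓ — fails.
Primer 5 (19 nt, A=6 T=5 G=6 C=2): length 19 ✓; Tm = 2·11 + 4·8 = 54°C ✓; GC 8/19 = 42.1% ✓; longest run = 3 ✓ — passes.

Primer 1, Primer 3 and Primer 5.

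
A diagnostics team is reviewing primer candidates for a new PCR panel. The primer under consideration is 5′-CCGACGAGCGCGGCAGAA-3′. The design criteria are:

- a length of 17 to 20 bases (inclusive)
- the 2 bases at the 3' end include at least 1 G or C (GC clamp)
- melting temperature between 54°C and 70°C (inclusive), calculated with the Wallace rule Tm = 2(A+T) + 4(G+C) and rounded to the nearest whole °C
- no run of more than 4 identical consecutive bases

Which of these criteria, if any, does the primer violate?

Base counts: A=5, T=0, G=7, C=6 (length 18).
length: length 18 ✓
GC clamp: 3' end AA has 0 G/C, need ≥1 ✗
Tm: Tm = 2·5 + 4·13 = 62°C ✓
homopolymer run: longest run = 2 ✓

Fails: GC clamp.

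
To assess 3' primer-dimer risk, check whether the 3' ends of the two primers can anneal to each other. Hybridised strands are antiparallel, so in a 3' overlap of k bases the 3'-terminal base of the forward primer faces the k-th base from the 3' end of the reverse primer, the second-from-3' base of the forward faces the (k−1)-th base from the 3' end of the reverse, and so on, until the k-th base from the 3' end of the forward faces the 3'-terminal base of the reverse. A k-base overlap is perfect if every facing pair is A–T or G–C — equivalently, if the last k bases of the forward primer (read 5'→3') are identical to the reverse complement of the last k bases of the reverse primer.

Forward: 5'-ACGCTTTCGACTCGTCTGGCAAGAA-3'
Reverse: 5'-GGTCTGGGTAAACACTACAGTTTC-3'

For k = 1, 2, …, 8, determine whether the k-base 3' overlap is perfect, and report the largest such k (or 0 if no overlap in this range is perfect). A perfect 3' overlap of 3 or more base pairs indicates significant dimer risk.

Last 8 bases (5'→3') — forward …GGCAAGAA, reverse …ACAGTTTC.
Reverse complement of the reverse primer's last 8 bases: GAAACTGT; its first k bases are the reverse complement of the reverse primer's last k bases, so a perfect k-base overlap needs the forward primer's last k bases to equal them.
Comparing (forward last k vs required): k=1: A vs G ✗; k=2: AA vs GA ✗; k=3: GAA vs GAA ✓; k=4: AGAA vs GAAA ✗; k=5: AAGAA vs GAAAC ✗; k=6: CAAGAA vs GAAACT ✗; k=7: GCAAGAA vs GAAACTG ✗; k=8: GGCAAGAA vs GAAACTGT ✗.
Only k = 3 is perfect, so the longest perfect 3' overlap is 3.

Longest perfect overlap: 3 complementary base pairs; significant dimer risk (threshold 3).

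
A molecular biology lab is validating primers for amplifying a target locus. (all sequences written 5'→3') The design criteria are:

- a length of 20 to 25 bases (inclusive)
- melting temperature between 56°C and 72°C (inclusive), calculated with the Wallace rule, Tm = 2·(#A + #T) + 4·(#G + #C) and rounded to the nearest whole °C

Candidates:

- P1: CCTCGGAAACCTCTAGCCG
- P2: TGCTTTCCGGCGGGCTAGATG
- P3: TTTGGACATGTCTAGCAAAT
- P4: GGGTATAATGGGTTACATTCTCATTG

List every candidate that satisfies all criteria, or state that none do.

P2 only.

P1 (19 nt, A=4 T=3 G=4 C=8): length 19, outside 20–25 ✗; Tm = 2·7 + 4·12 = 62°C ✓ — fails.
P2 (21 nt, A=2 T=6 G=8 C=5): length 21 ✓; Tm = 2·8 + 4·13 = 68°C ✓ — passes.
P3 (20 nt, A=6 T=7 G=4 C=3): length 20 ✓; Tm = 2·13 + 4·7 = 54°C, outside 56–72°C ✗ — fails.
P4 (26 nt, A=6 T=10 G=7 C=3): length 26, outside 20–25 ✗; Tm = 2·16 + 4·10 = 72°C ✓ — fails.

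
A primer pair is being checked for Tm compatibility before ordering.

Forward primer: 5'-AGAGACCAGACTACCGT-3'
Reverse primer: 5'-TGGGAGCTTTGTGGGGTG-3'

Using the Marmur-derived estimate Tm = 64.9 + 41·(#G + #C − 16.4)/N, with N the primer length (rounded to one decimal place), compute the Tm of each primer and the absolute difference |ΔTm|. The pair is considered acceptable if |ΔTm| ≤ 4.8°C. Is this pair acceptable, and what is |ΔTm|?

Forward: G+C = 9, N = 17 → Tm = 64.9 + 41·(9 − 16.4)/17 = 47.1°C.
Reverse: G+C = 11, N = 18 → Tm = 64.9 + 41·(11 − 16.4)/18 = 52.6°C.
|ΔTm| = |47.1 − 52.6| = 5.5°C, > 4.8°C.

|ΔTm| = 5.5°C; the pair is not acceptable.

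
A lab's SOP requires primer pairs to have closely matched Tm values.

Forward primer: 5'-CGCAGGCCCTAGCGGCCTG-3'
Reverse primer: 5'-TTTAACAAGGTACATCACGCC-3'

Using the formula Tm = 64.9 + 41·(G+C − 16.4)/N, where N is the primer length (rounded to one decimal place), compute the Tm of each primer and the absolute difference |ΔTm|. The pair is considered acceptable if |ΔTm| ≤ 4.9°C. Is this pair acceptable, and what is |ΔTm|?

Forward: G+C = 15, N = 19 → Tm = 64.9 + 41·(15 − 16.4)/19 = 61.9°C.
Reverse: G+C = 9, N = 21 → Tm = 64.9 + 41·(9 − 16.4)/21 = 50.5°C.
|ΔTm| = |61.9 − 50.5| = 11.4°C, > 4.9°C.

|ΔTm| = 11.4°C; the pair is not acceptable.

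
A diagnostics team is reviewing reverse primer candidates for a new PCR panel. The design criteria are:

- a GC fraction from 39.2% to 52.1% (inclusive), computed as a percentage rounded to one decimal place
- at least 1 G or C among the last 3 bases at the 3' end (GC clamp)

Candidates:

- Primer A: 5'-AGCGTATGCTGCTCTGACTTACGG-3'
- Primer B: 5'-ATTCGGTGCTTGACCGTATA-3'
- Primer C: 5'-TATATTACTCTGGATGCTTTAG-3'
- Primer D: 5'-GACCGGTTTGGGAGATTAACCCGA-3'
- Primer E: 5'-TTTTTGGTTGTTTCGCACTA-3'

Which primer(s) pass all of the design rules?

None of the candidates satisfy all criteria.

Primer A (24 nt, A=4 T=7 G=7 C=6): GC 13/24 = 54.2%, outside 39.2–52.1% ✗; 3' end CGG has 3 G/C ✓ — fails.
Primer B (20 nt, A=4 T=7 G=5 C=4): GC 9/20 = 45.0% ✓; 3' end ATA has 0 G/C, need ≥1 ✗ — fails.
Primer C (22 nt, A=5 T=10 G=4 C=3): GC 7/22 = 31.8%, outside 39.2–52.1% ✗; 3' end TAG has 1 G/C ✓ — fails.
Primer D (24 nt, A=6 T=5 G=8 C=5): GC 13/24 = 54.2%, outside 39.2–52.1% ✗; 3' end CGA has 2 G/C ✓ — fails.
Primer E (20 nt, A=2 T=11 G=4 C=3): GC 7/20 = 35.0%, outside 39.2–52.1% ✗; 3' end CTA has 1 G/C ✓ — fails.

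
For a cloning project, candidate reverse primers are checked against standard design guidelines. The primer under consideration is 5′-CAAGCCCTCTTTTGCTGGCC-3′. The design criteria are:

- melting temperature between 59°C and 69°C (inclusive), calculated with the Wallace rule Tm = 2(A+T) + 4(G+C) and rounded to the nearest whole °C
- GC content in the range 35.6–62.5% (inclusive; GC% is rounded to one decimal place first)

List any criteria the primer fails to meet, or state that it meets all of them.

Meets all criteria.

Base counts: A=2, T=6, G=4, C=8 (length 20).
Tm: Tm = 2·8 + 4·12 = 64°C ✓
GC content: GC 12/20 = 60.0% ✓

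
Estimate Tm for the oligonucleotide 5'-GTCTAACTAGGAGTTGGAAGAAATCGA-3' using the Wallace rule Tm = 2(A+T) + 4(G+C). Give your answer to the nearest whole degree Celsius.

Base counts: A=10, T=6, G=8, C=3 (length 27).
Tm = 2·(10+6) + 4·(8+3) = 2·16 + 4·11 = 32 + 44 = 76°C.

76°C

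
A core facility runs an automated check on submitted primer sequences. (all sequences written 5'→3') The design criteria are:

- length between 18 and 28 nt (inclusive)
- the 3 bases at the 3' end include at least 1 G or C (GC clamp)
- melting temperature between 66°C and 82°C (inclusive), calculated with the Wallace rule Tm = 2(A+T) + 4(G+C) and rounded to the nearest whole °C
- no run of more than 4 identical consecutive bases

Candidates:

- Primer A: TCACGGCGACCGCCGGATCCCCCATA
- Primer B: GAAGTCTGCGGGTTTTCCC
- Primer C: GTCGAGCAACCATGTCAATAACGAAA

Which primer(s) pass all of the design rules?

Primer A (26 nt, A=5 T=3 G=6 C=12): length 26 ✓; 3' end ATA has 0 G/C, need ≥1 ✗; Tm = 2·8 + 4·18 = 88°C, outside 66–82°C ✗; longest run = 5, exceeds 4 ✗ — fails.
Primer B (19 nt, A=2 T=6 G=6 C=5): length 19 ✓; 3' end CCC has 3 G/C ✓; Tm = 2·8 + 4·11 = 60°C, outside 66–82°C ✗; longest run = 4 ✓ — fails.
Primer C (26 nt, A=11 T=4 G=5 C=6): length 26 ✓; 3' end AAA has 0 G/C, need ≥1 ✗; Tm = 2·15 + 4·11 = 74°C ✓; longest run = 3 ✓ — fails.

None of the candidates satisfy all criteria.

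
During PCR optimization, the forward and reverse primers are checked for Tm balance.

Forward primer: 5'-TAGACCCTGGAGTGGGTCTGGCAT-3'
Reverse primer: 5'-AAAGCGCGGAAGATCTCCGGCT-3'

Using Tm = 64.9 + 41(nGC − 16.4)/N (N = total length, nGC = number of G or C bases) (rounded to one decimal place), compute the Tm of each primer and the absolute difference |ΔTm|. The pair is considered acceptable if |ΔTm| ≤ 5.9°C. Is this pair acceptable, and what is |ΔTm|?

Forward: G+C = 14, N = 24 → Tm = 64.9 + 41·(14 − 16.4)/24 = 60.8°C.
Reverse: G+C = 13, N = 22 → Tm = 64.9 + 41·(13 − 16.4)/22 = 58.6°C.
|ΔTm| = |60.8 − 58.6| = 2.2°C, ≤ 5.9°C.

|ΔTm| = 2.2°C; the pair is acceptable.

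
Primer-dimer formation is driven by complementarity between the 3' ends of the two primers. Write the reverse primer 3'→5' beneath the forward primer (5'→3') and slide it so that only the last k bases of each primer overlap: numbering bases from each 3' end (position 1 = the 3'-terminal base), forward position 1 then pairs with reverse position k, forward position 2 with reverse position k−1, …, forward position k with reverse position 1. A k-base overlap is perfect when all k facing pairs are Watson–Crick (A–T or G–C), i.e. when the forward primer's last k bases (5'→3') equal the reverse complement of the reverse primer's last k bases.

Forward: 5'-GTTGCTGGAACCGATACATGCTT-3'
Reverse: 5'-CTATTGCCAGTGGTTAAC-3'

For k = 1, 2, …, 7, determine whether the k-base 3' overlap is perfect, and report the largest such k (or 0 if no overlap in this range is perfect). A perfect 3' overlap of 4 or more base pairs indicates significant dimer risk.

Last 7 bases (5'→3') — forward …CATGCTT, reverse …GGTTAAC.
Reverse complement of the reverse primer's last 7 bases: GTTAACC; its first k bases are the reverse complement of the reverse primer's last k bases, so a perfect k-base overlap needs the forward primer's last k bases to equal them.
Comparing (forward last k vs required): k=1: T vs G ✗; k=2: TT vs GT ✗; k=3: CTT vs GTT ✗; k=4: GCTT vs GTTA ✗; k=5: TGCTT vs GTTAA ✗; k=6: ATGCTT vs GTTAAC ✗; k=7: CATGCTT vs GTTAACC ✗.
No overlap length from 1 to 7 is perfect, so the longest perfect 3' overlap is 0.

Longest perfect overlap: 0 complementary base pairs; below the dimer-risk threshold (threshold 4).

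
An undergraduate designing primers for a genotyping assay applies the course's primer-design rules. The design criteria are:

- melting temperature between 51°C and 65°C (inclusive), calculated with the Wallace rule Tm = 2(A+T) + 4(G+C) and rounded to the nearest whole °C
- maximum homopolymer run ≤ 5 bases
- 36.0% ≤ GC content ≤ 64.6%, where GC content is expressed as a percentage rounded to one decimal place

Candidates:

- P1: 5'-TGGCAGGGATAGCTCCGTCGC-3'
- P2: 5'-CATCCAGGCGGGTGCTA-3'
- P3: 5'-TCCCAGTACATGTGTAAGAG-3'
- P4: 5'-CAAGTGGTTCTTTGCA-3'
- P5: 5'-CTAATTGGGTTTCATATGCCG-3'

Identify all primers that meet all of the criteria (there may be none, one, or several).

P3 and P5.

P1 (21 nt, A=3 T=4 G=8 C=6): Tm = 2·7 + 4·14 = 70°C, outside 51–65°C ✗; longest run = 3 ✓; GC 14/21 = 66.7%, outside 36.0–64.6% ✗ — fails.
P2 (17 nt, A=3 T=3 G=6 C=5): Tm = 2·6 + 4·11 = 56°C ✓; longest run = 3 ✓; GC 11/17 = 64.7%, outside 36.0–64.6% ✗ — fails.
P3 (20 nt, A=6 T=5 G=5 C=4): Tm = 2·11 + 4·9 = 58°C ✓; longest run = 3 ✓; GC 9/20 = 45.0% ✓ — passes.
P4 (16 nt, A=3 T=6 G=4 C=3): Tm = 2·9 + 4·7 = 46°C, outside 51–65°C ✗; longest run = 3 ✓; GC 7/16 = 43.8% ✓ — fails.
P5 (21 nt, A=4 T=8 G=5 C=4): Tm = 2·12 + 4·9 = 60°C ✓; longest run = 3 ✓; GC 9/21 = 42.9% ✓ — passes.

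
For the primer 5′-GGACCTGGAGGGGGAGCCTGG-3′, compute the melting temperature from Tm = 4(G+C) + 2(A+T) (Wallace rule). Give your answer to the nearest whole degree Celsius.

74°C

Base counts: A=3, T=2, G=12, C=4 (length 21).
Tm = 2·(3+2) + 4·(12+4) = 2·5 + 4·16 = 10 + 64 = 74°C.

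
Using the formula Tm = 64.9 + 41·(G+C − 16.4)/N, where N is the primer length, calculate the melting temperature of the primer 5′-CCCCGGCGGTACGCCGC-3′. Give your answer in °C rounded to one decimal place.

61.5°C

Base counts: A=1, T=1, G=6, C=9; G+C = 15, N = 17.
Tm = 64.9 + 41·(15 − 16.4)/17 = 64.9 + -57.40/17 = 61.5°C.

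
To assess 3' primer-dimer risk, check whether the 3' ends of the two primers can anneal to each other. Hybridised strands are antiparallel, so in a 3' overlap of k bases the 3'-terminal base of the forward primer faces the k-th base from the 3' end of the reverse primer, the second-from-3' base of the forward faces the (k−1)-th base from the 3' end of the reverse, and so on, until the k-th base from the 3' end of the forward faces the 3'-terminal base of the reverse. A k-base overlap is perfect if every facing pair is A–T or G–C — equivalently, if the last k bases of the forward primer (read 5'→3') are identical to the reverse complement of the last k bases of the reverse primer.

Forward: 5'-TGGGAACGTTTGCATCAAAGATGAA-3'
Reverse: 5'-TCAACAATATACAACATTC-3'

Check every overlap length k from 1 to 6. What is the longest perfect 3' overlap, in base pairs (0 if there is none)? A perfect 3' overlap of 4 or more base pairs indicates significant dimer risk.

Last 6 bases (5'→3') — forward …GATGAA, reverse …ACATTC.
Reverse complement of the reverse primer's last 6 bases: GAATGT; its first k bases are the reverse complement of the reverse primer's last k bases, so a perfect k-base overlap needs the forward primer's last k bases to equal them.
Comparing (forward last k vs required): k=1: A vs G ✗; k=2: AA vs GA ✗; k=3: GAA vs GAA ✓; k=4: TGAA vs GAAT ✗; k=5: ATGAA vs GAATG ✗; k=6: GATGAA vs GAATGT ✗.
Only k = 3 is perfect, so the longest perfect 3' overlap is 3.

Longest perfect overlap: 3 complementary base pairs; below the dimer-risk threshold (threshold 4).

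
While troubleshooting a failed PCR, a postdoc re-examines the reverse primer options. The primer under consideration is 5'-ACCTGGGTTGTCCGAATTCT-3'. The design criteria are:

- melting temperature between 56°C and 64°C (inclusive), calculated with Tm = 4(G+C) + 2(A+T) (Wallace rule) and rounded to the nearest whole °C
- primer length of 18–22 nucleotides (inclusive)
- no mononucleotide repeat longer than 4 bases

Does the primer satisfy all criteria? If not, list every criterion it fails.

Base counts: A=3, T=7, G=5, C=5 (length 20).
Tm: Tm = 2·10 + 4·10 = 60°C ✓
length: length 20 ✓
homopolymer run: longest run = 3 ✓

Meets all criteria.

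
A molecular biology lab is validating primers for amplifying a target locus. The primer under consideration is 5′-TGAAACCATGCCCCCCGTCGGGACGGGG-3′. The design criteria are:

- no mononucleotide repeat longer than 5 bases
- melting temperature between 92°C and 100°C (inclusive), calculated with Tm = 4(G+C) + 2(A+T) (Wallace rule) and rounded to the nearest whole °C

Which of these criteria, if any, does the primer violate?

Base counts: A=5, T=3, G=10, C=10 (length 28).
homopolymer run: longest run = 6, exceeds 5 ✗
Tm: Tm = 2·8 + 4·20 = 96°C ✓

Fails: homopolymer run.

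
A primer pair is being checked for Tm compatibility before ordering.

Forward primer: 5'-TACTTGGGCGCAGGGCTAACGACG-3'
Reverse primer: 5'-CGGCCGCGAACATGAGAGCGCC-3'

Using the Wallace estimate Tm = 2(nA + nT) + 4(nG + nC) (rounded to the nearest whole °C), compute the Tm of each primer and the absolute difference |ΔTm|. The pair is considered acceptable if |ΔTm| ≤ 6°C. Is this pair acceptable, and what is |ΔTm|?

|ΔTm| = 2°C; the pair is acceptable.

Forward: A=5 T=4 G=9 C=6 → Tm = 2·9 + 4·15 = 78°C.
Reverse: A=5 T=1 G=8 C=8 → Tm = 2·6 + 4·16 = 76°C.
|ΔTm| = |78 − 76| = 2°C, ≤ 6°C.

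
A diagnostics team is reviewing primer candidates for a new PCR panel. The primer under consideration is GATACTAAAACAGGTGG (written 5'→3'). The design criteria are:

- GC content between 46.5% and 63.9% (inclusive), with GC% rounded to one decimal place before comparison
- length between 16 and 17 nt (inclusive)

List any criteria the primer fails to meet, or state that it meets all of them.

Base counts: A=7, T=3, G=5, C=2 (length 17).
GC content: GC 7/17 = 41.2%, outside 46.5–63.9% ✗
length: length 17 ✓

Fails: GC content.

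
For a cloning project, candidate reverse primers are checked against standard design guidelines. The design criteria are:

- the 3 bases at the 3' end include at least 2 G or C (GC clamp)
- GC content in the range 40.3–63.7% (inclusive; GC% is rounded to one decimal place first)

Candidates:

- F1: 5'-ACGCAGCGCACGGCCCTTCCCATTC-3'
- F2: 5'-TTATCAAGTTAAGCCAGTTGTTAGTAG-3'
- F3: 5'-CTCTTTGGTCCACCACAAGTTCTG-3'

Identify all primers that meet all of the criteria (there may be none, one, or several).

F3 only.

F1 (25 nt, A=4 T=4 G=5 C=12): 3' end TTC has 1 G/C, need ≥2 ✗; GC 17/25 = 68.0%, outside 40.3–63.7% ✗ — fails.
F2 (27 nt, A=8 T=10 G=6 C=3): 3' end TAG has 1 G/C, need ≥2 ✗; GC 9/27 = 33.3%, outside 40.3–63.7% ✗ — fails.
F3 (24 nt, A=4 T=8 G=4 C=8): 3' end CTG has 2 G/C ✓; GC 12/24 = 50.0% ✓ — passes.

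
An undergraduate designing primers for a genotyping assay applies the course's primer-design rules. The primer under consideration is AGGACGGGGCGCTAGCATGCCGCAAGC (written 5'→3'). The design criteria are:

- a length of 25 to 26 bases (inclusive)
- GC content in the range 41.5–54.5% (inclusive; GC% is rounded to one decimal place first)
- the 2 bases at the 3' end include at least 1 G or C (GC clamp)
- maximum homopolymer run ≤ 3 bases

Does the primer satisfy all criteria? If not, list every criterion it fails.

Fails: length, GC content, homopolymer run.

Base counts: A=6, T=2, G=11, C=8 (length 27).
length: length 27, outside 25–26 ✗
GC content: GC 19/27 = 70.4%, outside 41.5–54.5% ✗
GC clamp: 3' end GC has 2 G/C ✓
homopolymer run: longest run = 4, exceeds 3 ✗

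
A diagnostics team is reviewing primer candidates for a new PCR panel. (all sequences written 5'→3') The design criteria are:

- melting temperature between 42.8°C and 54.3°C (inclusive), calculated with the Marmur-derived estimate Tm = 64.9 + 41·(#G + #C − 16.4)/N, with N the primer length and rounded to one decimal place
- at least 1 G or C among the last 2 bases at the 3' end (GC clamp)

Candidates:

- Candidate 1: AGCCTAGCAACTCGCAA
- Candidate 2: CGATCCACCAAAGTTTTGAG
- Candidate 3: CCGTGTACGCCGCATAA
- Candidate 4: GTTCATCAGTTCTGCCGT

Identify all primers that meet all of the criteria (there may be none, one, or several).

Candidate 1 (17 nt, A=6 T=2 G=3 C=6): Tm = 64.9 + 41·(9 − 16.4)/17 = 47.1°C ✓; 3' end AA has 0 G/C, need ≥1 ✗ — fails.
Candidate 2 (20 nt, A=6 T=5 G=4 C=5): Tm = 64.9 + 41·(9 − 16.4)/20 = 49.7°C ✓; 3' end AG has 1 G/C ✓ — passes.
Candidate 3 (17 nt, A=4 T=3 G=4 C=6): Tm = 64.9 + 41·(10 − 16.4)/17 = 49.5°C ✓; 3' end AA has 0 G/C, need ≥1 ✗ — fails.
Candidate 4 (18 nt, A=2 T=7 G=4 C=5): Tm = 64.9 + 41·(9 − 16.4)/18 = 48.0°C ✓; 3' end GT has 1 G/C ✓ — passes.

Candidate 2 and Candidate 4.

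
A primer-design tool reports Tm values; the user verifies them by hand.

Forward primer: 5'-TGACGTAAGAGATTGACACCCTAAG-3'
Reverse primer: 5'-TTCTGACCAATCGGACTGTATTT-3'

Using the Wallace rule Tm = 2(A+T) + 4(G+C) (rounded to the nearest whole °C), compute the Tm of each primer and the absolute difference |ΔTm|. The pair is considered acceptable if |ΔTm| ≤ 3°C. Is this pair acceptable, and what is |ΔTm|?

|ΔTm| = 8°C; the pair is not acceptable.

Forward: A=9 T=5 G=6 C=5 → Tm = 2·14 + 4·11 = 72°C.
Reverse: A=5 T=9 G=4 C=5 → Tm = 2·14 + 4·9 = 64°C.
|ΔTm| = |72 − 64| = 8°C, > 3°C.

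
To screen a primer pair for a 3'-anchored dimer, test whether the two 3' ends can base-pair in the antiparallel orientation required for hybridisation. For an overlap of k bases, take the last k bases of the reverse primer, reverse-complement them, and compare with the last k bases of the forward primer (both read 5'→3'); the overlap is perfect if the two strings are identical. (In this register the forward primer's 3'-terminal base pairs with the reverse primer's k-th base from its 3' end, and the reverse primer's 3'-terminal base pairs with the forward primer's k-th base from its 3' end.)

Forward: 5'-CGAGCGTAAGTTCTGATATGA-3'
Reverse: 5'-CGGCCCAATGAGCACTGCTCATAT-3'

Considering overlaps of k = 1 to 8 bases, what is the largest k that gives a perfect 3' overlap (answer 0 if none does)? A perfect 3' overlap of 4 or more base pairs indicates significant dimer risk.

Last 8 bases (5'→3') — forward …TGATATGA, reverse …GCTCATAT.
Reverse complement of the reverse primer's last 8 bases: ATATGAGC; its first k bases are the reverse complement of the reverse primer's last k bases, so a perfect k-base overlap needs the forward primer's last k bases to equal them.
Comparing (forward last k vs required): k=1: A vs A ✓; k=2: GA vs AT ✗; k=3: TGA vs ATA ✗; k=4: ATGA vs ATAT ✗; k=5: TATGA vs ATATG ✗; k=6: ATATGA vs ATATGA ✓; k=7: GATATGA vs ATATGAG ✗; k=8: TGATATGA vs ATATGAGC ✗.
Perfect overlaps at k = 1, 6; the largest is 6.

Longest perfect overlap: 6 complementary base pairs; significant dimer risk (threshold 4).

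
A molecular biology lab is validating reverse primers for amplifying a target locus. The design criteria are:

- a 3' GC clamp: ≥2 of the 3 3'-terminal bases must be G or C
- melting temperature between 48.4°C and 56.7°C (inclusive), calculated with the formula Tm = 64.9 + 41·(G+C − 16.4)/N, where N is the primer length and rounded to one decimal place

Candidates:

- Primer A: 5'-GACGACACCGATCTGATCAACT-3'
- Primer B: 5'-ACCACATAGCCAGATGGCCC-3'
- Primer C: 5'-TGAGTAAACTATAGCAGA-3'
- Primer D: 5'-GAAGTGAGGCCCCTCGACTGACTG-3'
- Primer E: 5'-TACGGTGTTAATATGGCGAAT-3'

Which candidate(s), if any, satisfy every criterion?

Primer B only.

Primer A (22 nt, A=7 T=4 G=4 C=7): 3' end ACT has 1 G/C, need ≥2 ✗; Tm = 64.9 + 41·(11 − 16.4)/22 = 54.8°C ✓ — fails.
Primer B (20 nt, A=6 T=2 G=4 C=8): 3' end CCC has 3 G/C ✓; Tm = 64.9 + 41·(12 − 16.4)/20 = 55.9°C ✓ — passes.
Primer C (18 nt, A=8 T=4 G=4 C=2): 3' end AGA has 1 G/C, need ≥2 ✗; Tm = 64.9 + 41·(6 − 16.4)/18 = 41.2°C, outside 48.4–56.7°C ✗ — fails.
Primer D (24 nt, A=5 T=4 G=8 C=7): 3' end CTG has 2 G/C ✓; Tm = 64.9 + 41·(15 − 16.4)/24 = 62.5°C, outside 48.4–56.7°C ✗ — fails.
Primer E (21 nt, A=6 T=7 G=6 C=2): 3' end AAT has 0 G/C, need ≥2 ✗; Tm = 64.9 + 41·(8 − 16.4)/21 = 48.5°C ✓ — fails.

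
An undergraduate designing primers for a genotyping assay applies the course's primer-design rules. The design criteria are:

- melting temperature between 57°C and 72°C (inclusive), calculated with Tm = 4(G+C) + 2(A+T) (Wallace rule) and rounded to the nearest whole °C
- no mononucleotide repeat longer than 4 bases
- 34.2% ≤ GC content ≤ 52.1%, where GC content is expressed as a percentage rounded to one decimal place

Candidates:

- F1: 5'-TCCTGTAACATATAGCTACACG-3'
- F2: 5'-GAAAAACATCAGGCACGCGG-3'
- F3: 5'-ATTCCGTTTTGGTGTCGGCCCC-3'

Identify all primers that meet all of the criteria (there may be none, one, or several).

F1 only.

F1 (22 nt, A=7 T=6 G=3 C=6): Tm = 2·13 + 4·9 = 62°C ✓; longest run = 2 ✓; GC 9/22 = 40.9% ✓ — passes.
F2 (20 nt, A=8 T=1 G=6 C=5): Tm = 2·9 + 4·11 = 62°C ✓; longest run = 5, exceeds 4 ✗; GC 11/20 = 55.0%, outside 34.2–52.1% ✗ — fails.
F3 (22 nt, A=1 T=8 G=6 C=7): Tm = 2·9 + 4·13 = 70°C ✓; longest run = 4 ✓; GC 13/22 = 59.1%, outside 34.2–52.1% ✗ — fails.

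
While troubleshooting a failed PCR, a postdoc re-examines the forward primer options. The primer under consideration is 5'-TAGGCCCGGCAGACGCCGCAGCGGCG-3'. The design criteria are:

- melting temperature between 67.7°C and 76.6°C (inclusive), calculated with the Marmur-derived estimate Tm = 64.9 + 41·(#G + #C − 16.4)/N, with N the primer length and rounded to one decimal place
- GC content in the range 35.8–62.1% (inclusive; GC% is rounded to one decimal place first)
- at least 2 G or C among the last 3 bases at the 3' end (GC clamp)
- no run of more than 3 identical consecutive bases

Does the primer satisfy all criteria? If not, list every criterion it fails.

Fails: GC content.

Base counts: A=4, T=1, G=11, C=10 (length 26).
Tm: Tm = 64.9 + 41·(21 − 16.4)/26 = 72.2°C ✓
GC content: GC 21/26 = 80.8%, outside 35.8–62.1% ✗
GC clamp: 3' end GCG has 3 G/C ✓
homopolymer run: longest run = 3 ✓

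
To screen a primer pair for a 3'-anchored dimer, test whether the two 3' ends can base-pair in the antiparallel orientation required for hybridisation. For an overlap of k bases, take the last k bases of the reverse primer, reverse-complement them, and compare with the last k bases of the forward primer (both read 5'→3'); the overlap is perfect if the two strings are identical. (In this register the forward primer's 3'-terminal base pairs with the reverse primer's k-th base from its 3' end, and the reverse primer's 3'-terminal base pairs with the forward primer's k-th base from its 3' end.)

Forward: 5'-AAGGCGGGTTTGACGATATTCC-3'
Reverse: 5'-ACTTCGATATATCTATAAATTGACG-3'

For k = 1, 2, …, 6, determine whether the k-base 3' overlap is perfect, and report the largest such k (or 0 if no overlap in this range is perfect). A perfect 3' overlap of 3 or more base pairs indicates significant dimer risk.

Longest perfect overlap: 1 complementary base pair; below the dimer-risk threshold (threshold 3).

Last 6 bases (5'→3') — forward …TATTCC, reverse …TTGACG.
Reverse complement of the reverse primer's last 6 bases: CGTCAA; its first k bases are the reverse complement of the reverse primer's last k bases, so a perfect k-base overlap needs the forward primer's last k bases to equal them.
Comparing (forward last k vs required): k=1: C vs C ✓; k=2: CC vs CG ✗; k=3: TCC vs CGT ✗; k=4: TTCC vs CGTC ✗; k=5: ATTCC vs CGTCA ✗; k=6: TATTCC vs CGTCAA ✗.
Only k = 1 is perfect, so the longest perfect 3' overlap is 1.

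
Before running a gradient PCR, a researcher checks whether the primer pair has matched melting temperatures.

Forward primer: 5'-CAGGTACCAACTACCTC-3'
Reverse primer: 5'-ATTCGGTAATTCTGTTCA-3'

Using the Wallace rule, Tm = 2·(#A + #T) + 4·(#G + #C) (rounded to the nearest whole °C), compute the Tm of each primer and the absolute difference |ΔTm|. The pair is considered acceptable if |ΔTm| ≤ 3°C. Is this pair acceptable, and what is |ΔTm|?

Forward: A=5 T=3 G=2 C=7 → Tm = 2·8 + 4·9 = 52°C.
Reverse: A=4 T=8 G=3 C=3 → Tm = 2·12 + 4·6 = 48°C.
|ΔTm| = |52 − 48| = 4°C, > 3°C.

|ΔTm| = 4°C; the pair is not acceptable.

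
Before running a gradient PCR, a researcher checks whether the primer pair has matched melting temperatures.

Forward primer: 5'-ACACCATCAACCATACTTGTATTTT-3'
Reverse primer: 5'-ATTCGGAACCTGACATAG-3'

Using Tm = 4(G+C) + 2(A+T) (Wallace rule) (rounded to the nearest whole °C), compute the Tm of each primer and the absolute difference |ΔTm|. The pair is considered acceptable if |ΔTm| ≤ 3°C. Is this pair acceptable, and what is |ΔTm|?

Forward: A=8 T=9 G=1 C=7 → Tm = 2·17 + 4·8 = 66°C.
Reverse: A=6 T=4 G=4 C=4 → Tm = 2·10 + 4·8 = 52°C.
|ΔTm| = |66 − 52| = 14°C, > 3°C.

|ΔTm| = 14°C; the pair is not acceptable.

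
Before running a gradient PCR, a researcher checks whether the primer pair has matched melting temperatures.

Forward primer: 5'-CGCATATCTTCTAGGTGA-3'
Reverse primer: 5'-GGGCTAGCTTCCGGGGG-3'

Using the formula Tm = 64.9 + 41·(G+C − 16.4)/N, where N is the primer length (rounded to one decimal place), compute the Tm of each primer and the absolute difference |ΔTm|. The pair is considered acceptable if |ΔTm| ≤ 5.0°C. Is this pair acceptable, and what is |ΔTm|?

|ΔTm| = 10.9°C; the pair is not acceptable.

Forward: G+C = 8, N = 18 → Tm = 64.9 + 41·(8 − 16.4)/18 = 45.8°C.
Reverse: G+C = 13, N = 17 → Tm = 64.9 + 41·(13 − 16.4)/17 = 56.7°C.
|ΔTm| = |45.8 − 56.7| = 10.9°C, > 5.0°C.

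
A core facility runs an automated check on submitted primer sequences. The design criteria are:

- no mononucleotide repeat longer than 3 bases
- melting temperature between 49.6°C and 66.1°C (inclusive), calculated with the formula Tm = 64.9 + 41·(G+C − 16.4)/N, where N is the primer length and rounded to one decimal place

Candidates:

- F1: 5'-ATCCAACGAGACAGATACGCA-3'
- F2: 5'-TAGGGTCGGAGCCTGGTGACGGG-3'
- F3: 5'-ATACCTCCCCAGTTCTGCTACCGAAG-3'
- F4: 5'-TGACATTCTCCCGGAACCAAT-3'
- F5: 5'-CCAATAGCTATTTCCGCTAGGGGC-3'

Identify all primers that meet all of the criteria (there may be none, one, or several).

F1, F2 and F4.

F1 (21 nt, A=9 T=2 G=4 C=6): longest run = 2 ✓; Tm = 64.9 + 41·(10 − 16.4)/21 = 52.4°C ✓ — passes.
F2 (23 nt, A=3 T=4 G=12 C=4): longest run = 3 ✓; Tm = 64.9 + 41·(16 − 16.4)/23 = 64.2°C ✓ — passes.
F3 (26 nt, A=6 T=6 G=4 C=10): longest run = 4, exceeds 3 ✗; Tm = 64.9 + 41·(14 − 16.4)/26 = 61.1°C ✓ — fails.
F4 (21 nt, A=6 T=5 G=3 C=7): longest run = 3 ✓; Tm = 64.9 + 41·(10 − 16.4)/21 = 52.4°C ✓ — passes.
F5 (24 nt, A=5 T=6 G=6 C=7): longest run = 4, exceeds 3 ✗; Tm = 64.9 + 41·(13 − 16.4)/24 = 59.1°C ✓ — fails.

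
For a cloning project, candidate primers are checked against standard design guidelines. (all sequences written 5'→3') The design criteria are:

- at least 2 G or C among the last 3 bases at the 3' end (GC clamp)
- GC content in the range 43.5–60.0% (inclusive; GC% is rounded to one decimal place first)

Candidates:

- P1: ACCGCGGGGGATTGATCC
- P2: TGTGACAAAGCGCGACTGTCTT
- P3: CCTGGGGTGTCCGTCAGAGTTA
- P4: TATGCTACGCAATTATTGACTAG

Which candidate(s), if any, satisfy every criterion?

P1 (18 nt, A=3 T=3 G=7 C=5): 3' end TCC has 2 G/C ✓; GC 12/18 = 66.7%, outside 43.5–60.0% ✗ — fails.
P2 (22 nt, A=5 T=6 G=6 C=5): 3' end CTT has 1 G/C, need ≥2 ✗; GC 11/22 = 50.0% ✓ — fails.
P3 (22 nt, A=3 T=6 G=8 C=5): 3' end TTA has 0 G/C, need ≥2 ✗; GC 13/22 = 59.1% ✓ — fails.
P4 (23 nt, A=7 T=8 G=4 C=4): 3' end TAG has 1 G/C, need ≥2 ✗; GC 8/23 = 34.8%, outside 43.5–60.0% ✗ — fails.

None of the candidates satisfy all criteria.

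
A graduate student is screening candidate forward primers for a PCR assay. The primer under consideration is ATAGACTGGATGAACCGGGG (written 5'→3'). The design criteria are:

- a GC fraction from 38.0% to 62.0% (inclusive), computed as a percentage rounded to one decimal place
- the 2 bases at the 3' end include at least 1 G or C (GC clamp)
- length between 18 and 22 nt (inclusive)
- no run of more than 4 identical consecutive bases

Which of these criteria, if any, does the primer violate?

Meets all criteria.

Base counts: A=6, T=3, G=8, C=3 (length 20).
GC content: GC 11/20 = 55.0% ✓
GC clamp: 3' end GG has 2 G/C ✓
length: length 20 ✓
homopolymer run: longest run = 4 ✓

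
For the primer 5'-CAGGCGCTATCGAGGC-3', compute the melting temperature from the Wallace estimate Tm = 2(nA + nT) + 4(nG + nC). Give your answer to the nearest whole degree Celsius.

54°C

Base counts: A=3, T=2, G=6, C=5 (length 16).
Tm = 2·(3+2) + 4·(6+5) = 2·5 + 4·11 = 10 + 44 = 54°C.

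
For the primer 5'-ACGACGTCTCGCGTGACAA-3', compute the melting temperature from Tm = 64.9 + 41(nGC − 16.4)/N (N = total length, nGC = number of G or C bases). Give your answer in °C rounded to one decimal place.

Base counts: A=5, T=3, G=5, C=6; G+C = 11, N = 19.
Tm = 64.9 + 41·(11 − 16.4)/19 = 64.9 + -221.40/19 = 53.2°C.

53.2°C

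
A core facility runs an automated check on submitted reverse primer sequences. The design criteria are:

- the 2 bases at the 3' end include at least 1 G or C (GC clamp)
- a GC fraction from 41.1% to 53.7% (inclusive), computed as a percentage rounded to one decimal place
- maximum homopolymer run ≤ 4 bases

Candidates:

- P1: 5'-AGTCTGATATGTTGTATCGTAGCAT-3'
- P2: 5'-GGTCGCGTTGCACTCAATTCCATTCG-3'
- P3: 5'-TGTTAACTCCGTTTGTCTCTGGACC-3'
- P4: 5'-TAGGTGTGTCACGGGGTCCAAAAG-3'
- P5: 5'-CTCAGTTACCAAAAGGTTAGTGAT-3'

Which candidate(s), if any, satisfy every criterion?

P3 only.

P1 (25 nt, A=6 T=10 G=6 C=3): 3' end AT has 0 G/C, need ≥1 ✗; GC 9/25 = 36.0%, outside 41.1–53.7% ✗; longest run = 2 ✓ — fails.
P2 (26 nt, A=4 T=8 G=6 C=8): 3' end CG has 2 G/C ✓; GC 14/26 = 53.8%, outside 41.1–53.7% ✗; longest run = 2 ✓ — fails.
P3 (25 nt, A=3 T=10 G=5 C=7): 3' end CC has 2 G/C ✓; GC 12/25 = 48.0% ✓; longest run = 3 ✓ — passes.
P4 (24 nt, A=6 T=5 G=9 C=4): 3' end AG has 1 G/C ✓; GC 13/24 = 54.2%, outside 41.1–53.7% ✗; longest run = 4 ✓ — fails.
P5 (24 nt, A=8 T=7 G=5 C=4): 3' end AT has 0 G/C, need ≥1 ✗; GC 9/24 = 37.5%, outside 41.1–53.7% ✗; longest run = 4 ✓ — fails.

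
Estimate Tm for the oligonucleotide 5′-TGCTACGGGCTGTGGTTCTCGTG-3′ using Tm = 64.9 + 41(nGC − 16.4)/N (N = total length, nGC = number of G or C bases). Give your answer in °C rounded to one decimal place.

60.6°C

Base counts: A=1, T=8, G=9, C=5; G+C = 14, N = 23.
Tm = 64.9 + 41·(14 − 16.4)/23 = 64.9 + -98.40/23 = 60.6°C.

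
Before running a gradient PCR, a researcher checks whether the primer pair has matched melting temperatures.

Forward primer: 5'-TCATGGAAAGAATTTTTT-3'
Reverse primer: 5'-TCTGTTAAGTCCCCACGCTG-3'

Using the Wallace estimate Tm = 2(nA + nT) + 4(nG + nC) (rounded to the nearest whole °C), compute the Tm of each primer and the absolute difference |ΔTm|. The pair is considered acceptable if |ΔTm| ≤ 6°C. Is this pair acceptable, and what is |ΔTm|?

Forward: A=6 T=8 G=3 C=1 → Tm = 2·14 + 4·4 = 44°C.
Reverse: A=3 T=6 G=4 C=7 → Tm = 2·9 + 4·11 = 62°C.
|ΔTm| = |44 − 62| = 18°C, > 6°C.

|ΔTm| = 18°C; the pair is not acceptable.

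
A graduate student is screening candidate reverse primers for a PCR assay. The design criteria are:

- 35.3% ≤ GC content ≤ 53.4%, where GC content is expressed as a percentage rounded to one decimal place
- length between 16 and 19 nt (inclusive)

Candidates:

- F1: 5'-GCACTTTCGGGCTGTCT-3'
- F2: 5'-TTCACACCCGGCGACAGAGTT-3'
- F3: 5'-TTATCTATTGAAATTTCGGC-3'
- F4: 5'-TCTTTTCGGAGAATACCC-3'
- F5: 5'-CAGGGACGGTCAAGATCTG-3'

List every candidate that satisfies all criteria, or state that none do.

F4 only.

F1 (17 nt, A=1 T=6 G=5 C=5): GC 10/17 = 58.8%, outside 35.3–53.4% ✗; length 17 ✓ — fails.
F2 (21 nt, A=5 T=4 G=5 C=7): GC 12/21 = 57.1%, outside 35.3–53.4% ✗; length 21, outside 16–19 ✗ — fails.
F3 (20 nt, A=5 T=9 G=3 C=3): GC 6/20 = 30.0%, outside 35.3–53.4% ✗; length 20, outside 16–19 ✗ — fails.
F4 (18 nt, A=4 T=6 G=3 C=5): GC 8/18 = 44.4% ✓; length 18 ✓ — passes.
F5 (19 nt, A=5 T=3 G=7 C=4): GC 11/19 = 57.9%, outside 35.3–53.4% ✗; length 19 ✓ — fails.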